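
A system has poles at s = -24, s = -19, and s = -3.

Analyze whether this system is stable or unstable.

All poles are in the left half-plane. System is stable.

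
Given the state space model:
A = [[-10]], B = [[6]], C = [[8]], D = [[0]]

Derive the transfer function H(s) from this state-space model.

(sI - A)⁻¹ = 1/(s + 10). H(s) = 8 × 6/(s + 10) + 0 = 48/(s + 10).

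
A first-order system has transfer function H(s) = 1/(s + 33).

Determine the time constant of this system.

For H(s) = 1/(s + 1/τ), the pole is at -1/τ = -33, so τ = 1/33 = 0.0303 s.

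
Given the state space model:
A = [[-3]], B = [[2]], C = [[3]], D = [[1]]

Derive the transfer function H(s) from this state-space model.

(sI - A)⁻¹ = 1/(s + 3). H(s) = 3×2/(s + 3) + 1 = (s + 9)/(s + 3).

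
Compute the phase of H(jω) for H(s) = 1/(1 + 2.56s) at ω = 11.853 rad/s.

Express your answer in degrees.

Phase = -arctan(ωτ) = -arctan(11.853 × 2.56) = -88.1°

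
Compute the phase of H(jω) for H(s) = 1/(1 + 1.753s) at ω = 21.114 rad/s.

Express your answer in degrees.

Phase = -arctan(ωτ) = -arctan(21.114 × 1.753) = -88.5°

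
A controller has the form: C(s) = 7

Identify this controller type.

This is a Proportional (P) controller.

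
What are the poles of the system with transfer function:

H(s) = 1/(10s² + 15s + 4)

Discriminant = 15² - 4×10×4 = 225 - 160 = 65 > 0, so two distinct real poles. Using quadratic formula: s = (-15 ± √65)/(2×10) = (-15 ± √65)/20, with √65 ≈ 8.0623. s₁ ≈ -0.3469, s₂ ≈ -1.1531. Poles: s₁ = -0.3469, s₂ = -1.1531.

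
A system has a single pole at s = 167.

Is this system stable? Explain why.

Pole at s = 167 is in the right half-plane. Unstable.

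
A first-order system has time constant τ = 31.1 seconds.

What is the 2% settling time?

For first-order system, 2% settling time ≈ 4τ = 4 × 31.1 = 124.4 s.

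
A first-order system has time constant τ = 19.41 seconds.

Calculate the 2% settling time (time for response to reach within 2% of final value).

For first-order system, 2% settling time ≈ 4τ = 4 × 19.41 = 77.64 s.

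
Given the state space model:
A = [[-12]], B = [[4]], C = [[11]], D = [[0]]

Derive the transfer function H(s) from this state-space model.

(sI - A)⁻¹ = 1/(s + 12). H(s) = 11 × 4/(s + 12) + 0 = 44/(s + 12).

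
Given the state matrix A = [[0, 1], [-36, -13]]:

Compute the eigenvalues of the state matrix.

det(A - λI) = λ² - (-13)λ + 36 = (λ - (-9))(λ - (-4)). Eigenvalues: -9, -4.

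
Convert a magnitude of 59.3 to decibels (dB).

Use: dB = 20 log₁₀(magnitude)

dB = 20 log₁₀(59.3) = 35.5 dB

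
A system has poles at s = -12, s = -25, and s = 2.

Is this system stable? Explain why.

Pole(s) at s = 2 are not in the left half-plane. System is unstable.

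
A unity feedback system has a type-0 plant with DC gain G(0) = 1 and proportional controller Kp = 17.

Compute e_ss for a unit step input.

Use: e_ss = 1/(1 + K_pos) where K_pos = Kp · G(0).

K_pos = Kp · G(0) = 17 × 1 = 17. e_ss = 1/(1 + 17) = 0.0556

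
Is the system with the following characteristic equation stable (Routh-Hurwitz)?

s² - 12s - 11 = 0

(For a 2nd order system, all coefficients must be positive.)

Coefficients: 1, -12, -11. b=-12, c=-11 not positive, so system is unstable.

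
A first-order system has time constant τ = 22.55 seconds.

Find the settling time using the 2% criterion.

For first-order system, 2% settling time ≈ 4τ = 4 × 22.55 = 90.2 s.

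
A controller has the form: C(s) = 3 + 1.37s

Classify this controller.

This is a Proportional-Derivative (PD) controller.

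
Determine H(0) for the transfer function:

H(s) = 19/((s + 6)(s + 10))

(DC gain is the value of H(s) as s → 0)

DC gain = H(0) = 19/(6 × 10) = 19/60 = 0.3167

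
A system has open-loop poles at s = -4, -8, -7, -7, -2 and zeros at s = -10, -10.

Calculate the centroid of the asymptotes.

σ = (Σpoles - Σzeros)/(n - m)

σ = (Σpoles - Σzeros)/(n - m) = (-28 - (-20))/(5 - 2) = -8/3 = -2.67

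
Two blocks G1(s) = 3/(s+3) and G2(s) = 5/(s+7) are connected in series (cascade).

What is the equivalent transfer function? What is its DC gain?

Series: multiply transfer functions. G_eq = 3/(s+3) × 5/(s+7) = 15/((s+3)(s+7)). DC gain = 15/(3×7) = 0.7143.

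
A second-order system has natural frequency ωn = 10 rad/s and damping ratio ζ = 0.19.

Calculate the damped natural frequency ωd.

ωd = ωn√(1 - ζ²) = 10√(1 - 0.19²) = 9.82 rad/s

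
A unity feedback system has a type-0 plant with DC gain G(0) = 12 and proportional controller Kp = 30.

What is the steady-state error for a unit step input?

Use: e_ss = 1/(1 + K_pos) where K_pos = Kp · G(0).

K_pos = Kp · G(0) = 30 × 12 = 360. e_ss = 1/(1 + 360) = 0.0028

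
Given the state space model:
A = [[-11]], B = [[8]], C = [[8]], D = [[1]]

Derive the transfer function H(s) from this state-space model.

(sI - A)⁻¹ = 1/(s + 11). H(s) = 8×8/(s + 11) + 1 = (s + 75)/(s + 11).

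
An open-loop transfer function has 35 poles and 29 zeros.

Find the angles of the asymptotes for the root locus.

n - m = 35 - 29 = 6. Angles: θk = (2k + 1)·180°/6 = 30°, 90°, 150°, 210°, 270°, 330°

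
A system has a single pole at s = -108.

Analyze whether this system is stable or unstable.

Pole at s = -108 is in the left half-plane. Stable.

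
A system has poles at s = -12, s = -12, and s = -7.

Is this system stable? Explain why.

All poles are in the left half-plane. System is stable.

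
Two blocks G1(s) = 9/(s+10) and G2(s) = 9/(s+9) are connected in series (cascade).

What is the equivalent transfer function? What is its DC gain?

Series: multiply transfer functions. G_eq = 9/(s+10) × 9/(s+9) = 81/((s+10)(s+9)). DC gain = 81/(10×9) = 0.9.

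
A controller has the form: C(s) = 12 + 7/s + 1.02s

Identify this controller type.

This is a Proportional-Integral-Derivative (PID) controller.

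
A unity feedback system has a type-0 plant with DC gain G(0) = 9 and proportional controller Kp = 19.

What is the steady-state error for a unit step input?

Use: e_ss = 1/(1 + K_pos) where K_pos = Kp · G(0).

K_pos = Kp · G(0) = 19 × 9 = 171. e_ss = 1/(1 + 171) = 0.0058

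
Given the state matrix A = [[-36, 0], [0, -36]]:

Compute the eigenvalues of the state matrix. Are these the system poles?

For diagonal matrix, eigenvalues are diagonal entries: λ₁ = -36, λ₂ = -36. Eigenvalues of A = system poles.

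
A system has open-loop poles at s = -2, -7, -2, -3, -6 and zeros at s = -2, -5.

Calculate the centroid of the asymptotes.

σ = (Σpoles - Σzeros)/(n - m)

σ = (Σpoles - Σzeros)/(n - m) = (-20 - (-7))/(5 - 2) = -13/3 = -4.33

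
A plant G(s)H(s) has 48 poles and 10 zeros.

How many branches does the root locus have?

Root locus has n branches where n = number of poles = 48.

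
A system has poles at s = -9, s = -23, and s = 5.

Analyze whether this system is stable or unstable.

Pole(s) at s = 5 are not in the left half-plane. System is unstable.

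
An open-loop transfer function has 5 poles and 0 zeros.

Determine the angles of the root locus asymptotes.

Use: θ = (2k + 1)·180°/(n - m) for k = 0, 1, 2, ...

n - m = 5 - 0 = 5. Angles: θk = (2k + 1)·180°/5 = 36°, 108°, 180°, 252°, 324°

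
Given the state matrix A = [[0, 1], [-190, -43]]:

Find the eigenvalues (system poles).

det(A - λI) = λ² - (-43)λ + 190 = (λ - (-38))(λ - (-5)). Eigenvalues: -38, -5.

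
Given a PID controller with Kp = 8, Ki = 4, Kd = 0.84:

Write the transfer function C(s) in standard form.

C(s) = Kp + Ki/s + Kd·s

Substituting values: C(s) = 8 + 4/s + 0.84s = (0.84s² + 8s + 4)/s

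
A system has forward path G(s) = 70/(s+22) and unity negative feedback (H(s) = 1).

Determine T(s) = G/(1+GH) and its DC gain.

T(s) = G/(1+GH) = [70/(s+22)] / [1 + 70/(s+22)] = 70/(s+22+70) = 70/(s+92). DC gain = 70/92 = 0.7609.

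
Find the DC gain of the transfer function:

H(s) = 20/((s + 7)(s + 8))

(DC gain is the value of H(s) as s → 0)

DC gain = H(0) = 20/(7 × 8) = 20/56 = 0.3571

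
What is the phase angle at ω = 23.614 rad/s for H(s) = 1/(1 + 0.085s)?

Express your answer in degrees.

Phase = -arctan(ωτ) = -arctan(23.614 × 0.085) = -63.5°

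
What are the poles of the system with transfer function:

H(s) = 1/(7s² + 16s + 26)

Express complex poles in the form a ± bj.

Discriminant = 16² - 4×7×26 = 256 - 728 = -472 < 0, so the poles are a complex conjugate pair s = (-16 ± j√472)/(2×7). Real part = -16/(2×7) = -16/14 ≈ -1.1429; imaginary part = ±√472/(2×7) ≈ 1.5518. Poles: s = -1.1429 ± 1.5518j.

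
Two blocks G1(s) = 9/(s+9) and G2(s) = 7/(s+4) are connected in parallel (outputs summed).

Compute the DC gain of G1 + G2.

Parallel: G_eq = G1 + G2. DC gain = G1(0) + G2(0) = 9/9 + 7/4 = 1 + 1.75 = 2.75.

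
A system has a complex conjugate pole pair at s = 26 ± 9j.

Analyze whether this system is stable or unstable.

Real part of poles is 26 (> 0, right half-plane). Unstable.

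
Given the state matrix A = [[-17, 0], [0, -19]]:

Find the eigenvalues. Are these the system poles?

For diagonal matrix, eigenvalues are diagonal entries: λ₁ = -17, λ₂ = -19. Eigenvalues of A = system poles.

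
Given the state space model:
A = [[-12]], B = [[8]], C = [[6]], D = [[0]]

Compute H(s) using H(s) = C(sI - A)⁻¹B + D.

(sI - A)⁻¹ = 1/(s + 12). H(s) = 6 × 8/(s + 12) + 0 = 48/(s + 12).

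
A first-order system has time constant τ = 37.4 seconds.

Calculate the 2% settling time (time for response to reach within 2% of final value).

For first-order system, 2% settling time ≈ 4τ = 4 × 37.4 = 149.6 s.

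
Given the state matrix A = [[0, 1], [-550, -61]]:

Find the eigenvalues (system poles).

det(A - λI) = λ² - (-61)λ + 550 = (λ - (-11))(λ - (-50)). Eigenvalues: -11, -50.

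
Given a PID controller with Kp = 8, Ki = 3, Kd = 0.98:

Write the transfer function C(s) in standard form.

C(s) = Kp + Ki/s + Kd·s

Substituting values: C(s) = 8 + 3/s + 0.98s = (0.98s² + 8s + 3)/s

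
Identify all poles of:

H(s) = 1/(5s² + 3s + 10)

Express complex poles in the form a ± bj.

Discriminant = 3² - 4×5×10 = 9 - 200 = -191 < 0, so the poles are a complex conjugate pair s = (-3 ± j√191)/(2×5). Real part = -3/(2×5) = -3/10 = -0.3; imaginary part = ±√191/(2×5) ≈ 1.3820. Poles: s = -0.3 ± 1.3820j.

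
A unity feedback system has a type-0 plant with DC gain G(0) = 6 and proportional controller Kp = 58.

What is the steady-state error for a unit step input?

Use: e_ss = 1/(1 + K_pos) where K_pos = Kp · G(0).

K_pos = Kp · G(0) = 58 × 6 = 348. e_ss = 1/(1 + 348) = 0.0029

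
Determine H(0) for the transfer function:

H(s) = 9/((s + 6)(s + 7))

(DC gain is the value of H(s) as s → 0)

DC gain = H(0) = 9/(6 × 7) = 9/42 = 0.2143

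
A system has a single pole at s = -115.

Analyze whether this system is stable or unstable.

Pole at s = -115 is in the left half-plane. Stable.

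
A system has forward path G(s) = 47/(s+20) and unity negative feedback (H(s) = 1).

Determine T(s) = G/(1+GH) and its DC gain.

T(s) = G/(1+GH) = [47/(s+20)] / [1 + 47/(s+20)] = 47/(s+20+47) = 47/(s+67). DC gain = 47/67 = 0.7015.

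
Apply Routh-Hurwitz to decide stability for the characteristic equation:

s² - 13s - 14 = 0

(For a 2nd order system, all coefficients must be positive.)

Coefficients: 1, -13, -14. b=-13, c=-14 not positive, so system is unstable.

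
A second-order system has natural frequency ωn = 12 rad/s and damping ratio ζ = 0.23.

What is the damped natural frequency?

ωd = ωn√(1 - ζ²) = 12√(1 - 0.23²) = 11.68 rad/s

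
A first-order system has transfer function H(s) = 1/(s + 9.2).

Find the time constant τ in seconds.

For H(s) = 1/(s + 1/τ), the pole is at -1/τ = -9.2, so τ = 1/9.2 = 0.1087 s.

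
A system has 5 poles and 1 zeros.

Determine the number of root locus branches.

Root locus has n branches where n = number of poles = 5.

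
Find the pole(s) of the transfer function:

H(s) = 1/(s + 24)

Pole is where denominator = 0: s + 24 = 0, so s = -24.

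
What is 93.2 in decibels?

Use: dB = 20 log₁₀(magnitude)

dB = 20 log₁₀(93.2) = 39.4 dB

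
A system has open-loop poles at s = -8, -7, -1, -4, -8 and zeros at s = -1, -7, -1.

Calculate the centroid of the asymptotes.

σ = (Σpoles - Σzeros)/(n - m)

σ = (Σpoles - Σzeros)/(n - m) = (-28 - (-9))/(5 - 3) = -19/2 = -9.5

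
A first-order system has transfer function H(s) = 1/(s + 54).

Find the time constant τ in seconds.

For H(s) = 1/(s + 1/τ), the pole is at -1/τ = -54, so τ = 1/54 = 0.0185 s.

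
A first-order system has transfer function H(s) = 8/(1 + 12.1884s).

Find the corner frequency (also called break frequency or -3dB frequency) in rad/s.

Corner frequency = 1/τ = 1/12.1884 = 0.082 rad/s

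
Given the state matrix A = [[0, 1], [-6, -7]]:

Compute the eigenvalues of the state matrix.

det(A - λI) = λ² - (-7)λ + 6 = (λ - (-6))(λ - (-1)). Eigenvalues: -6, -1.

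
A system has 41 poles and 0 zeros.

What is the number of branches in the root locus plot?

Root locus has n branches where n = number of poles = 41.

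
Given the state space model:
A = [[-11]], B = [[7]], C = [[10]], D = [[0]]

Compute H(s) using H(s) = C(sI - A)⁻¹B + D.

(sI - A)⁻¹ = 1/(s + 11). H(s) = 10 × 7/(s + 11) + 0 = 70/(s + 11).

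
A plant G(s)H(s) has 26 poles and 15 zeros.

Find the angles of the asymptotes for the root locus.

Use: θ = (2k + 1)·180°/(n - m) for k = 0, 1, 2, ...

n - m = 26 - 15 = 11. Angles: θk = (2k + 1)·180°/11 = 16.36°, 49.09°, 81.82°, 114.55°, 147.27°, 180°, 212.73°, 245.45°, 278.18°, 310.91°, 343.64°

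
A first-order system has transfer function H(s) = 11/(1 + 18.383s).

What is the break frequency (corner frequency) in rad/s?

Corner frequency = 1/τ = 1/18.383 = 0.054 rad/s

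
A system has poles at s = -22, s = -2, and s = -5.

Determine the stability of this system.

All poles are in the left half-plane. System is stable.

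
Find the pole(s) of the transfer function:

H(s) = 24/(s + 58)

Pole is where denominator = 0: s + 58 = 0, so s = -58.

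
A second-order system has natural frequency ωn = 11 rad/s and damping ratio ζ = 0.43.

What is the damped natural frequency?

ωd = ωn√(1 - ζ²) = 11√(1 - 0.43²) = 9.93 rad/s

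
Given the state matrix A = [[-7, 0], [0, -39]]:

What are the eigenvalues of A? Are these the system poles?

For diagonal matrix, eigenvalues are diagonal entries: λ₁ = -7, λ₂ = -39. Eigenvalues of A = system poles.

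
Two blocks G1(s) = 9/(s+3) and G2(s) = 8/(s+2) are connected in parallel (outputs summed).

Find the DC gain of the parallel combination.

Parallel: G_eq = G1 + G2. DC gain = G1(0) + G2(0) = 9/3 + 8/2 = 3 + 4 = 7.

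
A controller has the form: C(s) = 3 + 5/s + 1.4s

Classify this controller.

This is a Proportional-Integral-Derivative (PID) controller.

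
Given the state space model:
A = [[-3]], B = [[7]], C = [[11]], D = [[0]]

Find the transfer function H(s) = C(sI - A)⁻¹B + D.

(sI - A)⁻¹ = 1/(s + 3). H(s) = 11 × 7/(s + 3) + 0 = 77/(s + 3).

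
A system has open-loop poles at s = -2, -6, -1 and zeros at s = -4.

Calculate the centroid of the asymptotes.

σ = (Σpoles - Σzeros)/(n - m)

σ = (Σpoles - Σzeros)/(n - m) = (-9 - (-4))/(3 - 1) = -5/2 = -2.5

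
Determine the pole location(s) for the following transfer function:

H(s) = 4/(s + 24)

Pole is where denominator = 0: s + 24 = 0, so s = -24.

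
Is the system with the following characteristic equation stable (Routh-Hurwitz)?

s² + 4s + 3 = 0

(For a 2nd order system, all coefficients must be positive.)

Coefficients: 1, 4, 3. All positive, so system is stable.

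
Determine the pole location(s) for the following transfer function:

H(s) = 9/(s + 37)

Pole is where denominator = 0: s + 37 = 0, so s = -37.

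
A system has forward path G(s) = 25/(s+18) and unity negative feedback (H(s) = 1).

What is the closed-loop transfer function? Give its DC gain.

T(s) = G/(1+GH) = [25/(s+18)] / [1 + 25/(s+18)] = 25/(s+18+25) = 25/(s+43). DC gain = 25/43 = 0.5814.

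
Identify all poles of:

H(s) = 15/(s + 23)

Pole is where denominator = 0: s + 23 = 0, so s = -23.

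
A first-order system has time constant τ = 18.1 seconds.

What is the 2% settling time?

For first-order system, 2% settling time ≈ 4τ = 4 × 18.1 = 72.4 s.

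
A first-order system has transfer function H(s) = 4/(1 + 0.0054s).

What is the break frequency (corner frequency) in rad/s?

Corner frequency = 1/τ = 1/0.0054 = 185.185 rad/s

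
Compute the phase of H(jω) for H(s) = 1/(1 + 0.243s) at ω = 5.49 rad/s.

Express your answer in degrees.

Phase = -arctan(ωτ) = -arctan(5.49 × 0.243) = -53.1°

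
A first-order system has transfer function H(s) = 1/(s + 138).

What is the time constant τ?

For H(s) = 1/(s + 1/τ), the pole is at -1/τ = -138, so τ = 1/138 = 0.0072 s.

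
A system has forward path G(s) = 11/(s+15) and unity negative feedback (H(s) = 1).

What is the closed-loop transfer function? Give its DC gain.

T(s) = G/(1+GH) = [11/(s+15)] / [1 + 11/(s+15)] = 11/(s+15+11) = 11/(s+26). DC gain = 11/26 = 0.4231.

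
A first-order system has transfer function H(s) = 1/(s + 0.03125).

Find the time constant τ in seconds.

For H(s) = 1/(s + 1/τ), the pole is at -1/τ = -0.03125, so τ = 1/0.03125 = 32 s.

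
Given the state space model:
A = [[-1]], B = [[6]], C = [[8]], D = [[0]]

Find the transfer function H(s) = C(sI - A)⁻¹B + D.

(sI - A)⁻¹ = 1/(s + 1). H(s) = 8 × 6/(s + 1) + 0 = 48/(s + 1).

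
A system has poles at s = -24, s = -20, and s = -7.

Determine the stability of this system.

All poles are in the left half-plane. System is stable.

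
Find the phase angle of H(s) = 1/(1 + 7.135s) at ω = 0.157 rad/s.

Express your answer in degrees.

Phase = -arctan(ωτ) = -arctan(0.157 × 7.135) = -48.2°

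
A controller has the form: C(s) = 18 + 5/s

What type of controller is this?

This is a Proportional-Integral (PI) controller.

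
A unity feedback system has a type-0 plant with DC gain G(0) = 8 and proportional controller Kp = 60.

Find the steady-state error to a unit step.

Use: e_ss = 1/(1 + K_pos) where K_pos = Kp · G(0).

K_pos = Kp · G(0) = 60 × 8 = 480. e_ss = 1/(1 + 480) = 0.0021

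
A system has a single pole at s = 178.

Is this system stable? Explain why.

Pole at s = 178 is in the right half-plane. Unstable.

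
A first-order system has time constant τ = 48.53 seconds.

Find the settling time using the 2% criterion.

For first-order system, 2% settling time ≈ 4τ = 4 × 48.53 = 194.12 s.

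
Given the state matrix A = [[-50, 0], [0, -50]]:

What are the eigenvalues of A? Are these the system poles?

For diagonal matrix, eigenvalues are diagonal entries: λ₁ = -50, λ₂ = -50. Eigenvalues of A = system poles.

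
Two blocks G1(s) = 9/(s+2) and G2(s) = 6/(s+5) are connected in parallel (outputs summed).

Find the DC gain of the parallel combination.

Parallel: G_eq = G1 + G2. DC gain = G1(0) + G2(0) = 9/2 + 6/5 = 4.5 + 1.2 = 5.7.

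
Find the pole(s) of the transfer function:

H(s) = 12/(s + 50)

Pole is where denominator = 0: s + 50 = 0, so s = -50.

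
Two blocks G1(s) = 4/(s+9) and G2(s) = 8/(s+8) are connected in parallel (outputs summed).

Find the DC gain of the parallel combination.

Parallel: G_eq = G1 + G2. DC gain = G1(0) + G2(0) = 4/9 + 8/8 = 0.4444 + 1 = 1.4444.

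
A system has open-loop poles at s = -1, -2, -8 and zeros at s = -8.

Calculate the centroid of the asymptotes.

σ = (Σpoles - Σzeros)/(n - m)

σ = (Σpoles - Σzeros)/(n - m) = (-11 - (-8))/(3 - 1) = -3/2 = -1.5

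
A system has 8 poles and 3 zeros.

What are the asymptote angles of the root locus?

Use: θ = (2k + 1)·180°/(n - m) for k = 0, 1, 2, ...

n - m = 8 - 3 = 5. Angles: θk = (2k + 1)·180°/5 = 36°, 108°, 180°, 252°, 324°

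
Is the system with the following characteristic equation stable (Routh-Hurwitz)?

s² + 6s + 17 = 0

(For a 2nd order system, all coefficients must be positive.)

Coefficients: 1, 6, 17. All positive, so system is stable.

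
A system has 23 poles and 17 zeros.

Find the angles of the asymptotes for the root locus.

n - m = 23 - 17 = 6. Angles: θk = (2k + 1)·180°/6 = 30°, 90°, 150°, 210°, 270°, 330°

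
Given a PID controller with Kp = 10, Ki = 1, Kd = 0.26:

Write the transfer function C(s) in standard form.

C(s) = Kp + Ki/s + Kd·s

Substituting values: C(s) = 10 + 1/s + 0.26s = (0.26s² + 10s + 1)/s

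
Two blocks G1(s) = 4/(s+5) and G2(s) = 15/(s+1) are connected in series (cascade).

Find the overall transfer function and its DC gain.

Series: multiply transfer functions. G_eq = 4/(s+5) × 15/(s+1) = 60/((s+5)(s+1)). DC gain = 60/(5×1) = 12.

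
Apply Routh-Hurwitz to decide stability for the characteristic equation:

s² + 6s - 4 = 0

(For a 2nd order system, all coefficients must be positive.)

Coefficients: 1, 6, -4. c=-4 not positive, so system is unstable.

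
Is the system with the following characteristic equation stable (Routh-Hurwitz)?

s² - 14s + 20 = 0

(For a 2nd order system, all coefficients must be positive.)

Coefficients: 1, -14, 20. b=-14 not positive, so system is unstable.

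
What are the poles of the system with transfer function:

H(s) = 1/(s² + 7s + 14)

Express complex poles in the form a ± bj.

Discriminant = 7² - 4×1×14 = 49 - 56 = -7 < 0, so the poles are a complex conjugate pair s = (-7 ± j√7)/(2×1). Real part = -7/(2×1) = -7/2 = -3.5; imaginary part = ±√7/(2×1) ≈ 1.3229. Poles: s = -3.5 ± 1.3229j.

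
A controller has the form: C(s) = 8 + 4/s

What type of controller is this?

This is a Proportional-Integral (PI) controller.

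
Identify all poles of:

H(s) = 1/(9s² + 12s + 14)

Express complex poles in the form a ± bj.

Discriminant = 12² - 4×9×14 = 144 - 504 = -360 < 0, so the poles are a complex conjugate pair s = (-12 ± j√360)/(2×9). Real part = -12/(2×9) = -12/18 ≈ -0.6667; imaginary part = ±√360/(2×9) ≈ 1.0541. Poles: s = -0.6667 ± 1.0541j.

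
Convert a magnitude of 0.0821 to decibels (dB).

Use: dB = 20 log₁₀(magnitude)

dB = 20 log₁₀(0.0821) = -21.7 dB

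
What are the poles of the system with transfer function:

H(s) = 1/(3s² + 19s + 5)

Discriminant = 19² - 4×3×5 = 361 - 60 = 301 > 0, so two distinct real poles. Using quadratic formula: s = (-19 ± √301)/(2×3) = (-19 ± √301)/6, with √301 ≈ 17.3494. s₁ ≈ -0.2751, s₂ ≈ -6.0582. Poles: s₁ = -0.2751, s₂ = -6.0582.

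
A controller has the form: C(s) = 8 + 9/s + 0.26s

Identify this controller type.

This is a Proportional-Integral-Derivative (PID) controller.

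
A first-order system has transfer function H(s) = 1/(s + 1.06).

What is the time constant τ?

For H(s) = 1/(s + 1/τ), the pole is at -1/τ = -1.06, so τ = 1/1.06 = 0.9434 s.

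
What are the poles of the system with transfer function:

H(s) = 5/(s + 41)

Pole is where denominator = 0: s + 41 = 0, so s = -41.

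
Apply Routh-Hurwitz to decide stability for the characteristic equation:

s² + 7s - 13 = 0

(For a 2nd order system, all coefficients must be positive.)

Coefficients: 1, 7, -13. c=-13 not positive, so system is unstable.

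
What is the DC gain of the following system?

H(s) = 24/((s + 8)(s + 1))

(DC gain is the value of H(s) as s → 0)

DC gain = H(0) = 24/(8 × 1) = 24/8 = 3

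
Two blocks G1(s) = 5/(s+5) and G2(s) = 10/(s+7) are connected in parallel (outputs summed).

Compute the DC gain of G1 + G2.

Parallel: G_eq = G1 + G2. DC gain = G1(0) + G2(0) = 5/5 + 10/7 = 1 + 1.4286 = 2.4286.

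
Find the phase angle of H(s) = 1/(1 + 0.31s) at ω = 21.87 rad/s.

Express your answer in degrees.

Phase = -arctan(ωτ) = -arctan(21.87 × 0.31) = -81.6°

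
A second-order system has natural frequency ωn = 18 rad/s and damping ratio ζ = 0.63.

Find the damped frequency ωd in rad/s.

ωd = ωn√(1 - ζ²) = 18√(1 - 0.63²) = 13.98 rad/s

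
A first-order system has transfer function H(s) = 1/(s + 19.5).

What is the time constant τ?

For H(s) = 1/(s + 1/τ), the pole is at -1/τ = -19.5, so τ = 1/19.5 = 0.0513 s.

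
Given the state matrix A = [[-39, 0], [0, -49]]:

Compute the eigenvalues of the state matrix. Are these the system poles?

For diagonal matrix, eigenvalues are diagonal entries: λ₁ = -39, λ₂ = -49. Eigenvalues of A = system poles.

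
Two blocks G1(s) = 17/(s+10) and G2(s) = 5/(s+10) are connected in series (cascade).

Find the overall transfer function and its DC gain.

Series: multiply transfer functions. G_eq = 17/(s+10) × 5/(s+10) = 85/((s+10)(s+10)). DC gain = 85/(10×10) = 0.85.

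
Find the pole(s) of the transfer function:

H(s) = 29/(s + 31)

Pole is where denominator = 0: s + 31 = 0, so s = -31.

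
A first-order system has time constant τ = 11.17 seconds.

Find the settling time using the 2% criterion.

For first-order system, 2% settling time ≈ 4τ = 4 × 11.17 = 44.68 s.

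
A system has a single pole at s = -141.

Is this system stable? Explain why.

Pole at s = -141 is in the left half-plane. Stable.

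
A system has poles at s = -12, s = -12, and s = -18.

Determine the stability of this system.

All poles are in the left half-plane. System is stable.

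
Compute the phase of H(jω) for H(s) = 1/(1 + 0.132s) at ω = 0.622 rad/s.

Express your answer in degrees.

Phase = -arctan(ωτ) = -arctan(0.622 × 0.132) = -4.7°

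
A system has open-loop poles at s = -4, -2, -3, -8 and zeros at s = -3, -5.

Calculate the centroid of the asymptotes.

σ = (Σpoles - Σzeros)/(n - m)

σ = (Σpoles - Σzeros)/(n - m) = (-17 - (-8))/(4 - 2) = -9/2 = -4.5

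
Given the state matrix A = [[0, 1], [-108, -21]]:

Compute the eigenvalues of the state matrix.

det(A - λI) = λ² - (-21)λ + 108 = (λ - (-12))(λ - (-9)). Eigenvalues: -12, -9.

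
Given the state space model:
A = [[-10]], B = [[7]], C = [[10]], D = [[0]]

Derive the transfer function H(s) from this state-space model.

(sI - A)⁻¹ = 1/(s + 10). H(s) = 10 × 7/(s + 10) + 0 = 70/(s + 10).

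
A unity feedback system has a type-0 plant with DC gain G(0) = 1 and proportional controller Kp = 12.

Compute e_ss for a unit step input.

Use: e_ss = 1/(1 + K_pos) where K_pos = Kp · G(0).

K_pos = Kp · G(0) = 12 × 1 = 12. e_ss = 1/(1 + 12) = 0.0769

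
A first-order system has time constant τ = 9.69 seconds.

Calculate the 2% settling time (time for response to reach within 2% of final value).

For first-order system, 2% settling time ≈ 4τ = 4 × 9.69 = 38.76 s.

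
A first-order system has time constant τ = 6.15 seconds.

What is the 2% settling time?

For first-order system, 2% settling time ≈ 4τ = 4 × 6.15 = 24.6 s.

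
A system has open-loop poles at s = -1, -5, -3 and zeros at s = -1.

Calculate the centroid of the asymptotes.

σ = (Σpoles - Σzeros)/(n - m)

σ = (Σpoles - Σzeros)/(n - m) = (-9 - (-1))/(3 - 1) = -8/2 = -4.0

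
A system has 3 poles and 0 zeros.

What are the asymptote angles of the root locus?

n - m = 3 - 0 = 3. Angles: θk = (2k + 1)·180°/3 = 60°, 180°, 300°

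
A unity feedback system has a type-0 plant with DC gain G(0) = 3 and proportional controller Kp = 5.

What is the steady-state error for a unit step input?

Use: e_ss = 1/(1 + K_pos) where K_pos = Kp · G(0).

K_pos = Kp · G(0) = 5 × 3 = 15. e_ss = 1/(1 + 15) = 0.0625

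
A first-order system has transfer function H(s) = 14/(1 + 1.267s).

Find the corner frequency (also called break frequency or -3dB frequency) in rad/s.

Corner frequency = 1/τ = 1/1.267 = 0.789 rad/s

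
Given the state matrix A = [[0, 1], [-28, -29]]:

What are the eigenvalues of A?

det(A - λI) = λ² - (-29)λ + 28 = (λ - (-1))(λ - (-28)). Eigenvalues: -1, -28.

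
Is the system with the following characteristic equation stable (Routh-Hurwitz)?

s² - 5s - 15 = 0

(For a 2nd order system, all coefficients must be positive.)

Coefficients: 1, -5, -15. b=-5, c=-15 not positive, so system is unstable.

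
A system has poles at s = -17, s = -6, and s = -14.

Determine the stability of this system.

All poles are in the left half-plane. System is stable.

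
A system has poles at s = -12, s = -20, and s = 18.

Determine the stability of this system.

Pole(s) at s = 18 are not in the left half-plane. System is unstable.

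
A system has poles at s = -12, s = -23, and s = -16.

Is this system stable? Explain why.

All poles are in the left half-plane. System is stable.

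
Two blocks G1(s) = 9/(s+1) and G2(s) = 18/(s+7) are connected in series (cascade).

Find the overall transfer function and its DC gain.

Series: multiply transfer functions. G_eq = 9/(s+1) × 18/(s+7) = 162/((s+1)(s+7)). DC gain = 162/(1×7) = 23.1429.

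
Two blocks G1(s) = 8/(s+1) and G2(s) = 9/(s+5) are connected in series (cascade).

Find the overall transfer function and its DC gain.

Series: multiply transfer functions. G_eq = 8/(s+1) × 9/(s+5) = 72/((s+1)(s+5)). DC gain = 72/(1×5) = 14.4.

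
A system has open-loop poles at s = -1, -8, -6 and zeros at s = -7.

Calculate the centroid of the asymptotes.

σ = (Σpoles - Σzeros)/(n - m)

σ = (Σpoles - Σzeros)/(n - m) = (-15 - (-7))/(3 - 1) = -8/2 = -4.0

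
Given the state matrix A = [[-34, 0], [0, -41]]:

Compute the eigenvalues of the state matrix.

For diagonal matrix, eigenvalues are diagonal entries: λ₁ = -34, λ₂ = -41.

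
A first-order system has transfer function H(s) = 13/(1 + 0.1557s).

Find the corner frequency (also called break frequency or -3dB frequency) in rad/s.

Corner frequency = 1/τ = 1/0.1557 = 6.423 rad/s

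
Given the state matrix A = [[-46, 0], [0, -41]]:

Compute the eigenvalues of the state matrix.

For diagonal matrix, eigenvalues are diagonal entries: λ₁ = -46, λ₂ = -41.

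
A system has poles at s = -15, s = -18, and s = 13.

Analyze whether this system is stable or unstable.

Pole(s) at s = 13 are not in the left half-plane. System is unstable.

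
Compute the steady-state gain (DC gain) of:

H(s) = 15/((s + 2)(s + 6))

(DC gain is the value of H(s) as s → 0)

DC gain = H(0) = 15/(2 × 6) = 15/12 = 1.25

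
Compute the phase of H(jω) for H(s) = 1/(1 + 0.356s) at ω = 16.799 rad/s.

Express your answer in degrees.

Phase = -arctan(ωτ) = -arctan(16.799 × 0.356) = -80.5°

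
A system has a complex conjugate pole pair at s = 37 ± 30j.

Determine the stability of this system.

Real part of poles is 37 (> 0, right half-plane). Unstable.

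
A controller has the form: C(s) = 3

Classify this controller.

This is a Proportional (P) controller.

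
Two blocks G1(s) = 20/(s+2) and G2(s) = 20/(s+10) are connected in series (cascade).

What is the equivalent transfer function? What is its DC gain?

Series: multiply transfer functions. G_eq = 20/(s+2) × 20/(s+10) = 400/((s+2)(s+10)). DC gain = 400/(2×10) = 20.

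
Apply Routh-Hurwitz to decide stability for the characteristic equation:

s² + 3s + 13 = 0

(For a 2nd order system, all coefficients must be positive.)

Coefficients: 1, 3, 13. All positive, so system is stable.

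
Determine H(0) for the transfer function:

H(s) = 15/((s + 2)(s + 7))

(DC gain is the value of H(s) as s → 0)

DC gain = H(0) = 15/(2 × 7) = 15/14 = 1.0714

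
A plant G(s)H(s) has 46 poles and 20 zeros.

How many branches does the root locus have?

Root locus has n branches where n = number of poles = 46.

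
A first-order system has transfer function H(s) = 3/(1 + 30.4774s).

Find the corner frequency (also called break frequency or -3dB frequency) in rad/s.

Corner frequency = 1/τ = 1/30.4774 = 0.033 rad/s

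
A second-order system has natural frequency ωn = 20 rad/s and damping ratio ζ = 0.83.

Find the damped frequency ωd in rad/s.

ωd = ωn√(1 - ζ²) = 20√(1 - 0.83²) = 11.16 rad/s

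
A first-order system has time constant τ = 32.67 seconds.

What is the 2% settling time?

For first-order system, 2% settling time ≈ 4τ = 4 × 32.67 = 130.68 s.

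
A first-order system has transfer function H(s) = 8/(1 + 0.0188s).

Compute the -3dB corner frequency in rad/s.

Corner frequency = 1/τ = 1/0.0188 = 53.191 rad/s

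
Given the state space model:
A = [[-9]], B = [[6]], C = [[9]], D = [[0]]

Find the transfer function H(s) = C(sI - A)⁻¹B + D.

(sI - A)⁻¹ = 1/(s + 9). H(s) = 9 × 6/(s + 9) + 0 = 54/(s + 9).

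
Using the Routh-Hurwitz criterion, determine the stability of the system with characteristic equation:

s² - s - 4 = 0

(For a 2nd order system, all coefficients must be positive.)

Coefficients: 1, -1, -4. b=-1, c=-4 not positive, so system is unstable.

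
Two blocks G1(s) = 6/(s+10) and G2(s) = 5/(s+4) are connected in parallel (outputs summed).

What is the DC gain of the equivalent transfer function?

Parallel: G_eq = G1 + G2. DC gain = G1(0) + G2(0) = 6/10 + 5/4 = 0.6 + 1.25 = 1.85.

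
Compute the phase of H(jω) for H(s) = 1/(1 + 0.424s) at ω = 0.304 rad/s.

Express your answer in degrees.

Phase = -arctan(ωτ) = -arctan(0.304 × 0.424) = -7.3°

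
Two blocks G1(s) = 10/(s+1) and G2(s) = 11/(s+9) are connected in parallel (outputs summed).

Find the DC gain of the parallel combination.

Parallel: G_eq = G1 + G2. DC gain = G1(0) + G2(0) = 10/1 + 11/9 = 10 + 1.2222 = 11.2222.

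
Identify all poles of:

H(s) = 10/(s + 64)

Pole is where denominator = 0: s + 64 = 0, so s = -64.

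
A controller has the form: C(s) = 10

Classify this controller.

This is a Proportional (P) controller.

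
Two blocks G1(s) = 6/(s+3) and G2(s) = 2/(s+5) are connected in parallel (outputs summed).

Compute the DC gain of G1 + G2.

Parallel: G_eq = G1 + G2. DC gain = G1(0) + G2(0) = 6/3 + 2/5 = 2 + 0.4 = 2.4.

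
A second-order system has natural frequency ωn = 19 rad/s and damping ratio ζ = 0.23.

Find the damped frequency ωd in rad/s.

ωd = ωn√(1 - ζ²) = 19√(1 - 0.23²) = 18.49 rad/s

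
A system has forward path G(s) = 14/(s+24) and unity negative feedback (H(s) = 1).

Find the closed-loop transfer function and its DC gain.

T(s) = G/(1+GH) = [14/(s+24)] / [1 + 14/(s+24)] = 14/(s+24+14) = 14/(s+38). DC gain = 14/38 = 0.3684.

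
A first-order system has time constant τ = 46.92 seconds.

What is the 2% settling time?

For first-order system, 2% settling time ≈ 4τ = 4 × 46.92 = 187.68 s.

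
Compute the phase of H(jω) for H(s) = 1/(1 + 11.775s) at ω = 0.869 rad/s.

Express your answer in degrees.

Phase = -arctan(ωτ) = -arctan(0.869 × 11.775) = -84.4°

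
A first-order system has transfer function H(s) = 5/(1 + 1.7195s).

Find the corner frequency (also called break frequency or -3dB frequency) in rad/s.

Corner frequency = 1/τ = 1/1.7195 = 0.582 rad/s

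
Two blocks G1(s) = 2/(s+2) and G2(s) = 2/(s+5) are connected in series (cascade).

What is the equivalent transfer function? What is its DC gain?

Series: multiply transfer functions. G_eq = 2/(s+2) × 2/(s+5) = 4/((s+2)(s+5)). DC gain = 4/(2×5) = 0.4.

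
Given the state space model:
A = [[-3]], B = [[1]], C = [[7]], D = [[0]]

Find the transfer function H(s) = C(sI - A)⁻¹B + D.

(sI - A)⁻¹ = 1/(s + 3). H(s) = 7 × 1/(s + 3) + 0 = 7/(s + 3).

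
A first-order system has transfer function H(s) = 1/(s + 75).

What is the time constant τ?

For H(s) = 1/(s + 1/τ), the pole is at -1/τ = -75, so τ = 1/75 = 0.0133 s.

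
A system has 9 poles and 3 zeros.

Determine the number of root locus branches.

Root locus has n branches where n = number of poles = 9.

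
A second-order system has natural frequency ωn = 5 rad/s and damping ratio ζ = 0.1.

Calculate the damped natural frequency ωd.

ωd = ωn√(1 - ζ²) = 5√(1 - 0.1²) = 4.97 rad/s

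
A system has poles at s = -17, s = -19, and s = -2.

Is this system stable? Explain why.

All poles are in the left half-plane. System is stable.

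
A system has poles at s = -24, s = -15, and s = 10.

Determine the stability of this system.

Pole(s) at s = 10 are not in the left half-plane. System is unstable.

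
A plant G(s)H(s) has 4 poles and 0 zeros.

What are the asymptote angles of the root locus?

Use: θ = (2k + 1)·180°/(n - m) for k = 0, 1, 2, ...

n - m = 4 - 0 = 4. Angles: θk = (2k + 1)·180°/4 = 45°, 135°, 225°, 315°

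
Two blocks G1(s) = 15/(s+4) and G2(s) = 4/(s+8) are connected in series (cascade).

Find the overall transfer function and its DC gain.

Series: multiply transfer functions. G_eq = 15/(s+4) × 4/(s+8) = 60/((s+4)(s+8)). DC gain = 60/(4×8) = 1.875.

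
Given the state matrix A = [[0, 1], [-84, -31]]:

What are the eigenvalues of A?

det(A - λI) = λ² - (-31)λ + 84 = (λ - (-3))(λ - (-28)). Eigenvalues: -3, -28.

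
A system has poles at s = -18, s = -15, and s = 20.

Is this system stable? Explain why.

Pole(s) at s = 20 are not in the left half-plane. System is unstable.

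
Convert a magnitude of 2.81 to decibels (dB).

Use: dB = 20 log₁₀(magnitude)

dB = 20 log₁₀(2.81) = 9.0 dB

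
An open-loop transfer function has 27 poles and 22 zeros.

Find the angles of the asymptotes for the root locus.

n - m = 27 - 22 = 5. Angles: θk = (2k + 1)·180°/5 = 36°, 108°, 180°, 252°, 324°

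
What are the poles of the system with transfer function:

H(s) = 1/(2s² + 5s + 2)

Discriminant = 5² - 4×2×2 = 25 - 16 = 9 > 0, so two distinct real poles. Using quadratic formula: s = (-5 ± √9)/(2×2) = (-5 ± √9)/4, with √9 = 3. s₁ = -2/4 = -0.5, s₂ = -8/4 = -2. Poles: s₁ = -0.5, s₂ = -2.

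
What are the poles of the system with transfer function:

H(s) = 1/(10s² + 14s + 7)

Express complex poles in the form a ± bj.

Discriminant = 14² - 4×10×7 = 196 - 280 = -84 < 0, so the poles are a complex conjugate pair s = (-14 ± j√84)/(2×10). Real part = -14/(2×10) = -14/20 = -0.7; imaginary part = ±√84/(2×10) ≈ 0.4583. Poles: s = -0.7 ± 0.4583j.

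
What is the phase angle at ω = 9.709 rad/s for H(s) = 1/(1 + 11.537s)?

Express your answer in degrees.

Phase = -arctan(ωτ) = -arctan(9.709 × 11.537) = -89.5°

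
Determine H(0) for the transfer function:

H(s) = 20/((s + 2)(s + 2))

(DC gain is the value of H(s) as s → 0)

DC gain = H(0) = 20/(2 × 2) = 20/4 = 5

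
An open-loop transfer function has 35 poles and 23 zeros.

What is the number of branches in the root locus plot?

Root locus has n branches where n = number of poles = 35.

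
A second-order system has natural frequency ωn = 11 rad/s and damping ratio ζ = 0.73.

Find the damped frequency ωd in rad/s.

ωd = ωn√(1 - ζ²) = 11√(1 - 0.73²) = 7.52 rad/s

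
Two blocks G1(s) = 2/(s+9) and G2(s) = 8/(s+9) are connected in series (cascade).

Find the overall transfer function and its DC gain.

Series: multiply transfer functions. G_eq = 2/(s+9) × 8/(s+9) = 16/((s+9)(s+9)). DC gain = 16/(9×9) = 0.1975.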